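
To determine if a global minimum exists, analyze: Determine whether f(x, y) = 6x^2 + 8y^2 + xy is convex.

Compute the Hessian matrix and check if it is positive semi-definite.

f(x,y) = 6x^2 + 8y^2 + xy
Hessian H = [[12, 1], [1, 16]]
trace(H) = 28, det(H) = 191
Eigenvalues: (28 +/- sqrt(20)) / 2 = 16.24, 11.76
Since both eigenvalues > 0, f is convex.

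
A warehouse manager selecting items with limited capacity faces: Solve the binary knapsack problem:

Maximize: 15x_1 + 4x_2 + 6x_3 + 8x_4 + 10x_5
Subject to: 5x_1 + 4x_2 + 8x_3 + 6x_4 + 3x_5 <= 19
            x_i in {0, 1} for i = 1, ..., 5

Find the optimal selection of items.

Items: item 1 (v=15, w=5), item 2 (v=4, w=4), item 3 (v=6, w=8), item 4 (v=8, w=6), item 5 (v=10, w=3)
Capacity: 19
Checking all 32 subsets (w = total weight, v = total value):
  {}: w = 0, v = 0
  {1}: w = 5, v = 15
  {2}: w = 4, v = 4
  {3}: w = 8, v = 6
  {4}: w = 6, v = 8
  {5}: w = 3, v = 10
  {1, 2}: w = 9, v = 19
  {1, 3}: w = 13, v = 21
  {1, 4}: w = 11, v = 23
  {1, 5}: w = 8, v = 25
  {2, 3}: w = 12, v = 10
  {2, 4}: w = 10, v = 12
  {2, 5}: w = 7, v = 14
  {3, 4}: w = 14, v = 14
  {3, 5}: w = 11, v = 16
  {4, 5}: w = 9, v = 18
  {1, 2, 3}: w = 17, v = 25
  {1, 2, 4}: w = 15, v = 27
  {1, 2, 5}: w = 12, v = 29
  {1, 3, 4}: w = 19, v = 29
  {1, 3, 5}: w = 16, v = 31
  {1, 4, 5}: w = 14, v = 33
  {2, 3, 4}: w = 18, v = 18
  {2, 3, 5}: w = 15, v = 20
  {2, 4, 5}: w = 13, v = 22
  {3, 4, 5}: w = 17, v = 24
  {1, 2, 3, 4}: w = 23 > 19, infeasible
  {1, 2, 3, 5}: w = 20 > 19, infeasible
  {1, 2, 4, 5}: w = 18, v = 37
  {1, 3, 4, 5}: w = 22 > 19, infeasible
  {2, 3, 4, 5}: w = 21 > 19, infeasible
  {1, 2, 3, 4, 5}: w = 26 > 19, infeasible
Best feasible subset: items [1, 2, 4, 5]
Total weight: 18 <= 19, total value: 37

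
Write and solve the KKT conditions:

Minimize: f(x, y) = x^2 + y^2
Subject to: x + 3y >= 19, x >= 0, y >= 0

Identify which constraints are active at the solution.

KKT conditions for min x^2 + y^2 s.t. 1x + 3y >= 19, x >= 0, y >= 0:
Stationarity: 2x = mu*1 + mu_x, 2y = mu*3 + mu_y, with mu, mu_x, mu_y >= 0
Complementary slackness: mu*(x + 3y - 19) = 0, mu_x*x = 0, mu_y*y = 0
(0, 0) is infeasible (1*0 + 3*0 < 19), so if mu = 0 stationarity would force x = mu_x/2 >= 0, y = mu_y/2 >= 0 with mu_x*x = mu_y*y = 0, i.e. x = y = 0: contradiction. Hence mu > 0 and x + 3y = 19 is active.
Try x > 0, y > 0 (so mu_x = mu_y = 0): x = 1*mu/2, y = 3*mu/2
Substitute: 1*(1*mu/2) + 3*(3*mu/2) = 19
  mu*10/2 = 19 => mu = 19/5
x* = 19/10 > 0, y* = 57/10 > 0, consistent with mu_x = mu_y = 0.
f is convex and the constraints are linear, so this KKT point is the global minimum.
f* = 361/10
Active constraints: x + 3y >= 19 (holds with equality, mu = 19/5 > 0); x >= 0 and y >= 0 are inactive (mu_x = mu_y = 0).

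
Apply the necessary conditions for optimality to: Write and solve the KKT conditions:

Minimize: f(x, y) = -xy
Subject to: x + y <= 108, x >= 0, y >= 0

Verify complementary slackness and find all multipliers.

Problem: min -xy s.t. x + y <= 108 (multiplier lambda), x >= 0 (mu_x), y >= 0 (mu_y)
KKT stationarity: -y + lambda - mu_x = 0, -x + lambda - mu_y = 0, with lambda, mu_x, mu_y >= 0
Complementary slackness: lambda*(x + y - 108) = 0, mu_x*x = 0, mu_y*y = 0
If lambda = 0: y = -mu_x <= 0 and x = -mu_y <= 0 force x = y = 0 with f = 0; but x = y = 54 is feasible with f = -2916 < 0, so this is not the minimum. Hence lambda > 0 and x + y = 108.
Try x > 0, y > 0 (so mu_x = mu_y = 0): y = lambda, x = lambda => x = y = lambda
x + y = 108 => 2*lambda = 108 => lambda = 54
x* = y* = 54 > 0, consistent with mu_x = mu_y = 0.
(Any feasible point with x = 0 or y = 0 has f = 0 > -2916, so the minimum is not on those boundaries.)
min(-xy) = -2916 (i.e. max xy = 2916)
Multipliers: lambda = 54, mu_x = 0, mu_y = 0
Complementary slackness: lambda*(x + y - 108) = 54*(54 + 54 - 108) = 0, mu_x*x = 0*54 = 0, mu_y*y = 0*54 = 0. Satisfied.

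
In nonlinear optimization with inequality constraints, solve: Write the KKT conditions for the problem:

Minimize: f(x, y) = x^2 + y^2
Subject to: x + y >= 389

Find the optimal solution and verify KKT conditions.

KKT conditions for min x^2 + y^2 s.t. x + y >= 389:
Stationarity: 2x = mu, 2y = mu
So x = y = mu/2.
Complementary slackness: mu*(x + y - 389) = 0
Primal feasibility: x + y >= 389; dual feasibility: mu >= 0
If mu = 0 then x = y = 0, but 0 + 0 < 389 is infeasible, so the constraint is active.
Constraint active: x + y = 2*(mu/2) = 389 => mu = 389
x = y = 389/2, f = 151321/2
Verify: stationarity 2*(389/2) = 389 = mu; primal 389/2 + 389/2 = 389 >= 389; dual mu = 389 >= 0; complementary slackness 389*(389 - 389) = 0. All KKT conditions hold.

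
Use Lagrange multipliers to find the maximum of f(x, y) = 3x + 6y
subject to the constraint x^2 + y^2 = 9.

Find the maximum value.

Set up Lagrange conditions: grad f = lambda * grad g
  3 = 2*lambda*x
  6 = 2*lambda*y
From these: x/y = 3/6, so x = 3t, y = 6t for some t.
Substitute into constraint: (3t)^2 + (6t)^2 = 9
  t^2 * 45 = 9
  t = sqrt(9/45)
Maximum = 3*x + 6*y = (3^2 + 6^2)*t = 45 * sqrt(9/45) = sqrt(405)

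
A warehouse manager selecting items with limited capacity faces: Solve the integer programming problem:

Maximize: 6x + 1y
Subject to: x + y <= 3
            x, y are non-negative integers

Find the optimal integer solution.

Objective: 6x + 1y, constraint: x + y <= 3
Coefficient of x is 6 >= coefficient of y is 1, so allocate the entire budget to x.
Optimal: x = 3, y = 0, value = 18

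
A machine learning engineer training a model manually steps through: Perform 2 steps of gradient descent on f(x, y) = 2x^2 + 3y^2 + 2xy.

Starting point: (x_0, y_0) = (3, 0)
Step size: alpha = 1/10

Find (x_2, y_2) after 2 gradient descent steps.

f(x,y) = 2x^2 + 3y^2 + 2xy
grad_x = 4x + 2y, grad_y = 6y + 2x
Step 1: grad = (12, 6), (9/5, -3/5)
Step 2: grad = (6, 0), (6/5, -3/5)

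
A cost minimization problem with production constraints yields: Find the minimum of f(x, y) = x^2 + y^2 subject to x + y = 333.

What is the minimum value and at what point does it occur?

Substitute y = 333 - x into f(x,y) = x^2 + y^2:
g(x) = x^2 + (333 - x)^2 = 2x^2 - 666x + 110889
g'(x) = 4x - 666 = 0  =>  x = 333/2
y = 333 - 333/2 = 333/2
Minimum value = (333/2)^2 + (333/2)^2 = 110889/2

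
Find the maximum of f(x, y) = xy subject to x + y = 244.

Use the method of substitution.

Substitute y = 244 - x into f(x,y) = xy:
g(x) = x(244 - x) = 244x - x^2
g'(x) = 244 - 2x = 0  =>  x = 122
y = 244 - 122 = 122
Maximum value = 122 * 122 = 14884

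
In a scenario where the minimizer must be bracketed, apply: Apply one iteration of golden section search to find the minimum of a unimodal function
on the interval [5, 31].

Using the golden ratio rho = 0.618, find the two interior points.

Golden section search on [5, 31].
Golden ratio rho = 0.618 (approx).
Interior points:
  x_1 = 5 + (1-0.618)*26 = 14.9320
  x_2 = 5 + 0.618*26 = 21.0680
Compare f(x_1) and f(x_2) to determine which subinterval to keep.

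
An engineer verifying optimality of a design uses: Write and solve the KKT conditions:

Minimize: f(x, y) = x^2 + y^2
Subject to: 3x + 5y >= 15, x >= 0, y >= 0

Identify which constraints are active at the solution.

KKT conditions for min x^2 + y^2 s.t. 3x + 5y >= 15, x >= 0, y >= 0:
Stationarity: 2x = mu*3 + mu_x, 2y = mu*5 + mu_y, with mu, mu_x, mu_y >= 0
Complementary slackness: mu*(3x + 5y - 15) = 0, mu_x*x = 0, mu_y*y = 0
(0, 0) is infeasible (3*0 + 5*0 < 15), so if mu = 0 stationarity would force x = mu_x/2 >= 0, y = mu_y/2 >= 0 with mu_x*x = mu_y*y = 0, i.e. x = y = 0: contradiction. Hence mu > 0 and 3x + 5y = 15 is active.
Try x > 0, y > 0 (so mu_x = mu_y = 0): x = 3*mu/2, y = 5*mu/2
Substitute: 3*(3*mu/2) + 5*(5*mu/2) = 15
  mu*34/2 = 15 => mu = 15/17
x* = 45/34 > 0, y* = 75/34 > 0, consistent with mu_x = mu_y = 0.
f is convex and the constraints are linear, so this KKT point is the global minimum.
f* = 225/34
Active constraints: 3x + 5y >= 15 (holds with equality, mu = 15/17 > 0); x >= 0 and y >= 0 are inactive (mu_x = mu_y = 0).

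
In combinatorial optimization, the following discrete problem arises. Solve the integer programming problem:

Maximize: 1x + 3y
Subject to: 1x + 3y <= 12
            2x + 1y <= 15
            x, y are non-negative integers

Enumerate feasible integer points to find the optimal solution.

Constraint 1: 1x + 3y <= 12
Constraint 2: 2x + 1y <= 15
Feasible x range (need y >= 0): 0 <= x <= min(12/1, 15/2) => x in {0, ..., 7}.
Enumerate feasible integer points row by row (the coefficient of y is 3 > 0, so for each x the largest feasible y gives the best value):
  x = 0: y <= min((12 - 1*0)/3, (15 - 2*0)/1) => y in {0, ..., 4}; best 1*0 + 3*4 = 12
  x = 1: y <= min((12 - 1*1)/3, (15 - 2*1)/1) => y in {0, ..., 3}; best 1*1 + 3*3 = 10
  x = 2: y <= min((12 - 1*2)/3, (15 - 2*2)/1) => y in {0, ..., 3}; best 1*2 + 3*3 = 11
  x = 3: y <= min((12 - 1*3)/3, (15 - 2*3)/1) => y in {0, ..., 3}; best 1*3 + 3*3 = 12
  x = 4: y <= min((12 - 1*4)/3, (15 - 2*4)/1) => y in {0, ..., 2}; best 1*4 + 3*2 = 10
  x = 5: y <= min((12 - 1*5)/3, (15 - 2*5)/1) => y in {0, ..., 2}; best 1*5 + 3*2 = 11
  x = 6: y <= min((12 - 1*6)/3, (15 - 2*6)/1) => y in {0, ..., 2}; best 1*6 + 3*2 = 12
  x = 7: y <= min((12 - 1*7)/3, (15 - 2*7)/1) => y in {0, ..., 1}; best 1*7 + 3*1 = 10
The maximum 1x + 3y = 12 is achieved at x = 0, y = 4.
(The same value 12 is also attained at (3, 3), (6, 2).)
Check: 1*0 + 3*4 = 12 <= 12 and 2*0 + 1*4 = 4 <= 15.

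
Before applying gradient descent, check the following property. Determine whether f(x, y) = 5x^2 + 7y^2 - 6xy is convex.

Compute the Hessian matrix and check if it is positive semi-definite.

f(x,y) = 5x^2 + 7y^2 - 6xy
Hessian H = [[10, -6], [-6, 14]]
trace(H) = 24, det(H) = 104
Eigenvalues: (24 +/- sqrt(160)) / 2 = 18.32, 5.675
Since both eigenvalues > 0, f is convex.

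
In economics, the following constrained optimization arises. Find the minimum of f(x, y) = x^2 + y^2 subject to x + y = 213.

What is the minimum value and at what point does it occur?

Substitute y = 213 - x into f(x,y) = x^2 + y^2:
g(x) = x^2 + (213 - x)^2 = 2x^2 - 426x + 45369
g'(x) = 4x - 426 = 0  =>  x = 213/2
y = 213 - 213/2 = 213/2
Minimum value = (213/2)^2 + (213/2)^2 = 45369/2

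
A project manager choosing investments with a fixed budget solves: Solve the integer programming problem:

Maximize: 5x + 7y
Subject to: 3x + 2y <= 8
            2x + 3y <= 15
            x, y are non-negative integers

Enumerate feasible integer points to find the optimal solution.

Constraint 1: 3x + 2y <= 8
Constraint 2: 2x + 3y <= 15
Feasible x range (need y >= 0): 0 <= x <= min(8/3, 15/2) => x in {0, ..., 2}.
Enumerate feasible integer points row by row (the coefficient of y is 7 > 0, so for each x the largest feasible y gives the best value):
  x = 0: y <= min((8 - 3*0)/2, (15 - 2*0)/3) => y in {0, ..., 4}; best 5*0 + 7*4 = 28
  x = 1: y <= min((8 - 3*1)/2, (15 - 2*1)/3) => y in {0, ..., 2}; best 5*1 + 7*2 = 19
  x = 2: y <= min((8 - 3*2)/2, (15 - 2*2)/3) => y in {0, ..., 1}; best 5*2 + 7*1 = 17
The maximum 5x + 7y = 28 is achieved at x = 0, y = 4.
Check: 3*0 + 2*4 = 8 <= 8 and 2*0 + 3*4 = 12 <= 15.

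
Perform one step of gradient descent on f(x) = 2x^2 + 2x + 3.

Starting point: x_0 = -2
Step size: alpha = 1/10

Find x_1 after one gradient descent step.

f(x) = 2x^2 + 2x + 3
f'(x) = 4x + 2
f'(-2) = 4*-2 + (2) = -6
x_1 = x_0 - alpha * f'(x_0) = -2 - 1/10 * -6 = -7/5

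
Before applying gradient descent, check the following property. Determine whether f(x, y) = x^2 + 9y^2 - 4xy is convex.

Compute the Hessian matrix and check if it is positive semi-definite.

f(x,y) = x^2 + 9y^2 - 4xy
Hessian H = [[2, -4], [-4, 18]]
trace(H) = 20, det(H) = 20
Eigenvalues: (20 +/- sqrt(320)) / 2 = 18.94, 1.056
Since both eigenvalues > 0, f is convex.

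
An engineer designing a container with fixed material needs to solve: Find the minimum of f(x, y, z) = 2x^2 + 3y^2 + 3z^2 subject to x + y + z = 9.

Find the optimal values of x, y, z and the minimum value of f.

Using Lagrange multipliers on f = 2x^2 + 3y^2 + 3z^2 with constraint x + y + z = 9:
Conditions: 2*2*x = lambda, 2*3*y = lambda, 2*3*z = lambda
So x = lambda/4, y = lambda/6, z = lambda/6
Substituting into constraint: lambda * (7/12) = 9
lambda = 108/7
x = 27/7, y = 18/7, z = 18/7
Minimum value = 486/7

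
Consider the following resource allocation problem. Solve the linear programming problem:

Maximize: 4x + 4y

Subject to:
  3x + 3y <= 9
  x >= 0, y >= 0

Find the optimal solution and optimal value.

The feasible region has vertices at [(0, 0), (3, 0), (0, 3)].
Checking objective 4x + 4y at each vertex:
  (0, 0): 4*0 + 4*0 = 0
  (3, 0): 4*3 + 4*0 = 12
  (0, 3): 4*0 + 4*3 = 12
Maximum is 12 at (3, 0).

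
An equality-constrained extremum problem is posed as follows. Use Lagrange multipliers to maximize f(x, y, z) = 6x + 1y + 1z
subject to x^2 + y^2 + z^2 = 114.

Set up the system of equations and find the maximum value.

Lagrange conditions: 6 = 2*lambda*x, 1 = 2*lambda*y, 1 = 2*lambda*z
So x:6 = y:1 = z:1, i.e. x = 6t, y = 1t, z = 1t
Constraint: t^2*(6^2 + 1^2 + 1^2) = 114
  t^2 * 38 = 114  =>  t = sqrt(3)
Maximum = 6*6t + 1*1t + 1*1t = 38*sqrt(3) = sqrt(4332)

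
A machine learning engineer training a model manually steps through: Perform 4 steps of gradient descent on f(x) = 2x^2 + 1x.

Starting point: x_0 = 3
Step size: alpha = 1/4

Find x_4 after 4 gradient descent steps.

f(x) = 2x^2 + 1x, f'(x) = 4x + (1)
Step 1: f'(3) = 13, x_1 = 3 - 1/4 * 13 = -1/4
Step 2: f'(-1/4) = 0, x_2 = -1/4 - 1/4 * 0 = -1/4
Step 3: f'(-1/4) = 0, x_3 = -1/4 - 1/4 * 0 = -1/4
Step 4: f'(-1/4) = 0, x_4 = -1/4 - 1/4 * 0 = -1/4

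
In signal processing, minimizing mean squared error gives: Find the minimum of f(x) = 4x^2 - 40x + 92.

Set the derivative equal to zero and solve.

f(x) = 4x^2 - 40x + 92
f'(x) = 8x + (-40) = 0
x = 40/8 = 5
f(5) = -8
Since f''(x) = 8 > 0, this is a minimum.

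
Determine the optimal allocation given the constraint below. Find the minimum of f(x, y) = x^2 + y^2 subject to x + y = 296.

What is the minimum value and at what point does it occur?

Substitute y = 296 - x into f(x,y) = x^2 + y^2:
g(x) = x^2 + (296 - x)^2 = 2x^2 - 592x + 87616
g'(x) = 4x - 592 = 0  =>  x = 148
y = 296 - 148 = 148
Minimum value = 148^2 + 148^2 = 43808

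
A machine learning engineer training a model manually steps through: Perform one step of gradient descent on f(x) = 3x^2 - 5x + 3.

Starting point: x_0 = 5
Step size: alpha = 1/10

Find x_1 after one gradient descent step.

f(x) = 3x^2 - 5x + 3
f'(x) = 6x - 5
f'(5) = 6*5 + (-5) = 25
x_1 = x_0 - alpha * f'(x_0) = 5 - 1/10 * 25 = 5/2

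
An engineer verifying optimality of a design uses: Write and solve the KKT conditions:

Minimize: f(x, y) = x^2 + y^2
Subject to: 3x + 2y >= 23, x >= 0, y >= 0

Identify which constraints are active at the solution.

KKT conditions for min x^2 + y^2 s.t. 3x + 2y >= 23, x >= 0, y >= 0:
Stationarity: 2x = mu*3 + mu_x, 2y = mu*2 + mu_y, with mu, mu_x, mu_y >= 0
Complementary slackness: mu*(3x + 2y - 23) = 0, mu_x*x = 0, mu_y*y = 0
(0, 0) is infeasible (3*0 + 2*0 < 23), so if mu = 0 stationarity would force x = mu_x/2 >= 0, y = mu_y/2 >= 0 with mu_x*x = mu_y*y = 0, i.e. x = y = 0: contradiction. Hence mu > 0 and 3x + 2y = 23 is active.
Try x > 0, y > 0 (so mu_x = mu_y = 0): x = 3*mu/2, y = 2*mu/2
Substitute: 3*(3*mu/2) + 2*(2*mu/2) = 23
  mu*13/2 = 23 => mu = 46/13
x* = 69/13 > 0, y* = 46/13 > 0, consistent with mu_x = mu_y = 0.
f is convex and the constraints are linear, so this KKT point is the global minimum.
f* = 529/13
Active constraints: 3x + 2y >= 23 (holds with equality, mu = 46/13 > 0); x >= 0 and y >= 0 are inactive (mu_x = mu_y = 0).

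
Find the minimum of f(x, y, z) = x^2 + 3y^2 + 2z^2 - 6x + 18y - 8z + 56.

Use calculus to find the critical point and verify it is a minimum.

f(x,y,z) = x^2 + 3y^2 + 2z^2 - 6x + 18y - 8z + 56
df/dx = 2x + (-6) = 0 => x = 3
df/dy = 6y + (18) = 0 => y = -3
df/dz = 4z + (-8) = 0 => z = 2
f(3,-3,2) = 1*(3)^2 + 3*(-3)^2 + 2*(2)^2 + -6*(3) + 18*(-3) + -8*(2) + 56 = 12
Hessian is diagonal with entries 2, 6, 4 > 0, confirmed minimum.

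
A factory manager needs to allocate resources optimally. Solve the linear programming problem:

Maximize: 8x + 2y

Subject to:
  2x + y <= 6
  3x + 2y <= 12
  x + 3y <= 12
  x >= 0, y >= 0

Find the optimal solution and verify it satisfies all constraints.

Feasible vertices: (0, 0), (0, 4), (6/5, 18/5), (3, 0)
Objective 8x + 2y at each vertex:
  (0, 0): 0
  (0, 4): 8
  (6/5, 18/5): 84/5
  (3, 0): 24
Maximum is 24 at (3, 0).
Verify constraints at (x, y) = (3, 0):
  2*3 + 1*0 = 6 <= 6 (active)
  3*3 + 2*0 = 9 <= 12
  1*3 + 3*0 = 3 <= 12
  x = 3 >= 0, y = 0 >= 0. All constraints satisfied.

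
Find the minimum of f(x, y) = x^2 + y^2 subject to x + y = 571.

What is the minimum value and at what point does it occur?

Substitute y = 571 - x into f(x,y) = x^2 + y^2:
g(x) = x^2 + (571 - x)^2 = 2x^2 - 1142x + 326041
g'(x) = 4x - 1142 = 0  =>  x = 571/2
y = 571 - 571/2 = 571/2
Minimum value = (571/2)^2 + (571/2)^2 = 326041/2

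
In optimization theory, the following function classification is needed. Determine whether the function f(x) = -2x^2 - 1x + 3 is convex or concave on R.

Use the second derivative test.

f(x) = -2x^2 - 1x + 3
f'(x) = -4x - 1
f''(x) = -4
Since f''(x) = -4 < 0 for all x, f is concave on R.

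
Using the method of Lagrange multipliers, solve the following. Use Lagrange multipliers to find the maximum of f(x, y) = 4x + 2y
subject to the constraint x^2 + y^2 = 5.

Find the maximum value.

Set up Lagrange conditions: grad f = lambda * grad g
  4 = 2*lambda*x
  2 = 2*lambda*y
From these: x/y = 4/2, so x = 4t, y = 2t for some t.
Substitute into constraint: (4t)^2 + (2t)^2 = 5
  t^2 * 20 = 5
  t = sqrt(5/20)
Maximum = 4*x + 2*y = (4^2 + 2^2)*t = 20 * sqrt(5/20) = 10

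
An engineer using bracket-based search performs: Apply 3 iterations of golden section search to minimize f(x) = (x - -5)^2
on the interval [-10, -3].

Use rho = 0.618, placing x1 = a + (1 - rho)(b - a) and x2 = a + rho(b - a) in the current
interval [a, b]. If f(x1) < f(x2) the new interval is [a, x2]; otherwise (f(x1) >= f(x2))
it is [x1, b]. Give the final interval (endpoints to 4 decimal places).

Golden section search for min of f(x) = (x - -5)^2 on [-10, -3].
Each step: x1 = a + (1 - rho)(b - a), x2 = a + rho(b - a); if f(x1) < f(x2) keep [a, x2], otherwise keep [x1, b].
Step 1: [-10.0000, -3.0000], x1=-7.3260 (f=5.4103), x2=-5.6740 (f=0.4543); f(x1) > f(x2) => keep [-7.3260, -3.0000]
Step 2: [-7.3260, -3.0000], x1=-5.6735 (f=0.4536), x2=-4.6525 (f=0.1207); f(x1) > f(x2) => keep [-5.6735, -3.0000]
Step 3: [-5.6735, -3.0000], x1=-4.6522 (f=0.1210), x2=-4.0213 (f=0.9579); f(x1) < f(x2) => keep [-5.6735, -4.0213]
Final interval: [-5.6735, -4.0213]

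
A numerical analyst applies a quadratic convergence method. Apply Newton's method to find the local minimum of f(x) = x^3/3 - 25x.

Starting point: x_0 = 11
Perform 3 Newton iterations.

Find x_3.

f(x) = x^3/3 - 25x
f'(x) = x^2 - 25, f''(x) = 2x
Newton update: x_{n+1} = x_n - (x_n^2 - 25)/(2*x_n)
Step 1: x_0 = 11, f'=96, f''=22, x_1 = 73/11
Step 2: x_1 = 73/11, f'=2304/121, f''=146/11, x_2 = 4177/803
Step 3: x_2 = 4177/803, f'=1327104/644809, f''=8354/803, x_3 = 16783777/3354131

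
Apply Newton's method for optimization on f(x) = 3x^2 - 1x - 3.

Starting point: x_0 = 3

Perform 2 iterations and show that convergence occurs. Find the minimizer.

f(x) = 3x^2 - 1x - 3, f'(x) = 6x + (-1), f''(x) = 6
Step 1: f'(3) = 17, x_1 = 3 - 17/6 = 1/6
Step 2: f'(1/6) = 0, x_2 = 1/6 (converged)
Newton's method converges in 1 step for quadratics.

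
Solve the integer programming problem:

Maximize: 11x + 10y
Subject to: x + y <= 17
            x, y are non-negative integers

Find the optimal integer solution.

Objective: 11x + 10y, constraint: x + y <= 17
Coefficient of x is 11 >= coefficient of y is 10, so allocate the entire budget to x.
Optimal: x = 17, y = 0, value = 187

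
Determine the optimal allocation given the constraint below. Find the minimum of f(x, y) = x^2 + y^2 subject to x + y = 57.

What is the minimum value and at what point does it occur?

Substitute y = 57 - x into f(x,y) = x^2 + y^2:
g(x) = x^2 + (57 - x)^2 = 2x^2 - 114x + 3249
g'(x) = 4x - 114 = 0  =>  x = 57/2
y = 57 - 57/2 = 57/2
Minimum value = (57/2)^2 + (57/2)^2 = 3249/2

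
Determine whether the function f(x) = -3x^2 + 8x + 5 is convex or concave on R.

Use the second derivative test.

f(x) = -3x^2 + 8x + 5
f'(x) = -6x + 8
f''(x) = -6
Since f''(x) = -6 < 0 for all x, f is concave on R.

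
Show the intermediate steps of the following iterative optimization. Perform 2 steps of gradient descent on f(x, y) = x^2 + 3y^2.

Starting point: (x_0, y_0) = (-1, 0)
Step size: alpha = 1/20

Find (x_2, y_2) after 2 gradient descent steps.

f(x,y) = x^2 + 3y^2
grad_x = 2x + 0y, grad_y = 6y + 0x
Step 1: grad = (-2, 0), (-9/10, 0)
Step 2: grad = (-9/5, 0), (-81/100, 0)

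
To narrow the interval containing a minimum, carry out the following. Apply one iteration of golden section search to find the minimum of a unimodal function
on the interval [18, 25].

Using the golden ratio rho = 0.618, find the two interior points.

Golden section search on [18, 25].
Golden ratio rho = 0.618 (approx).
Interior points:
  x_1 = 18 + (1-0.618)*7 = 20.6740
  x_2 = 18 + 0.618*7 = 22.3260
Compare f(x_1) and f(x_2) to determine which subinterval to keep.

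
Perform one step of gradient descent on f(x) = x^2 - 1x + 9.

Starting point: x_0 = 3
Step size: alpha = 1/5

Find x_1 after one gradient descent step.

f(x) = x^2 - 1x + 9
f'(x) = 2x - 1
f'(3) = 2*3 + (-1) = 5
x_1 = x_0 - alpha * f'(x_0) = 3 - 1/5 * 5 = 2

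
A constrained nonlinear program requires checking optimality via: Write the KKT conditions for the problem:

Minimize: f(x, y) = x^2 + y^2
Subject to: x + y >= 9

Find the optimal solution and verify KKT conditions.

KKT conditions for min x^2 + y^2 s.t. x + y >= 9:
Stationarity: 2x = mu, 2y = mu
So x = y = mu/2.
Complementary slackness: mu*(x + y - 9) = 0
Primal feasibility: x + y >= 9; dual feasibility: mu >= 0
If mu = 0 then x = y = 0, but 0 + 0 < 9 is infeasible, so the constraint is active.
Constraint active: x + y = 2*(mu/2) = 9 => mu = 9
x = y = 9/2, f = 81/2
Verify: stationarity 2*(9/2) = 9 = mu; primal 9/2 + 9/2 = 9 >= 9; dual mu = 9 >= 0; complementary slackness 9*(9 - 9) = 0. All KKT conditions hold.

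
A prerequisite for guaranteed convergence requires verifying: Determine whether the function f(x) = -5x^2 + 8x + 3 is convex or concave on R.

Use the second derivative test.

f(x) = -5x^2 + 8x + 3
f'(x) = -10x + 8
f''(x) = -10
Since f''(x) = -10 < 0 for all x, f is concave on R.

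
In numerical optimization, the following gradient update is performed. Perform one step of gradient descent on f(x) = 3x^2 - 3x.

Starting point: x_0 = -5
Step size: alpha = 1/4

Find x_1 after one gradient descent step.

f(x) = 3x^2 - 3x
f'(x) = 6x - 3
f'(-5) = 6*-5 + (-3) = -33
x_1 = x_0 - alpha * f'(x_0) = -5 - 1/4 * -33 = 13/4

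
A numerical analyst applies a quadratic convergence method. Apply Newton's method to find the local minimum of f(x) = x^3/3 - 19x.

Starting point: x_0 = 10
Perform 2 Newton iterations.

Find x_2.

f(x) = x^3/3 - 19x
f'(x) = x^2 - 19, f''(x) = 2x
Newton update: x_{n+1} = x_n - (x_n^2 - 19)/(2*x_n)
Step 1: x_0 = 10, f'=81, f''=20, x_1 = 119/20
Step 2: x_1 = 119/20, f'=6561/400, f''=119/10, x_2 = 21761/4760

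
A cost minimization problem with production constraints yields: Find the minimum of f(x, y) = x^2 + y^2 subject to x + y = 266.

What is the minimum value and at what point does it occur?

Substitute y = 266 - x into f(x,y) = x^2 + y^2:
g(x) = x^2 + (266 - x)^2 = 2x^2 - 532x + 70756
g'(x) = 4x - 532 = 0  =>  x = 133
y = 266 - 133 = 133
Minimum value = 133^2 + 133^2 = 35378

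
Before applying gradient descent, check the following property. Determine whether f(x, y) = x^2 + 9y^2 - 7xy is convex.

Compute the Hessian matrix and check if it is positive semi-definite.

f(x,y) = x^2 + 9y^2 - 7xy
Hessian H = [[2, -7], [-7, 18]]
trace(H) = 20, det(H) = -13
Eigenvalues: (20 +/- sqrt(452)) / 2 = 20.63, -0.6301
Since not both eigenvalues positive, f is neither convex nor concave.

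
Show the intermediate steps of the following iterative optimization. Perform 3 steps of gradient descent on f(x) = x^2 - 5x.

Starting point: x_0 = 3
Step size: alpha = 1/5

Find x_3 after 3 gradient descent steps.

f(x) = x^2 - 5x, f'(x) = 2x + (-5)
Step 1: f'(3) = 1, x_1 = 3 - 1/5 * 1 = 14/5
Step 2: f'(14/5) = 3/5, x_2 = 14/5 - 1/5 * 3/5 = 67/25
Step 3: f'(67/25) = 9/25, x_3 = 67/25 - 1/5 * 9/25 = 326/125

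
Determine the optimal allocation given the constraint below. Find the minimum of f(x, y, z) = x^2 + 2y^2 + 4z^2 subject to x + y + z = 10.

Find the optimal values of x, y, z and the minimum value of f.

Using Lagrange multipliers on f = x^2 + 2y^2 + 4z^2 with constraint x + y + z = 10:
Conditions: 2*1*x = lambda, 2*2*y = lambda, 2*4*z = lambda
So x = lambda/2, y = lambda/4, z = lambda/8
Substituting into constraint: lambda * (7/8) = 10
lambda = 80/7
x = 40/7, y = 20/7, z = 10/7
Minimum value = 400/7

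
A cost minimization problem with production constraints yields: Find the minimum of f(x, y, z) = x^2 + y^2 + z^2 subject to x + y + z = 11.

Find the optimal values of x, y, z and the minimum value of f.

Using Lagrange multipliers on f = x^2 + y^2 + z^2 with constraint x + y + z = 11:
Conditions: 2*1*x = lambda, 2*1*y = lambda, 2*1*z = lambda
So x = lambda/2, y = lambda/2, z = lambda/2
Substituting into constraint: lambda * (3/2) = 11
lambda = 22/3
x = 11/3, y = 11/3, z = 11/3
Minimum value = 121/3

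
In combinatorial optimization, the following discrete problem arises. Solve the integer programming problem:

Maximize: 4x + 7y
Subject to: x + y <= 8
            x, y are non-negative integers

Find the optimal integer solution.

Objective: 4x + 7y, constraint: x + y <= 8
Coefficient of y is 7 > coefficient of x is 4, so allocate the entire budget to y.
Optimal: x = 0, y = 8, value = 56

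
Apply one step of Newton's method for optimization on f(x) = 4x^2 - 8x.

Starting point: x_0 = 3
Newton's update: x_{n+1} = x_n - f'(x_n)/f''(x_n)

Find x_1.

f(x) = 4x^2 - 8x
f'(x) = 8x + (-8), f''(x) = 8
Newton step: x_1 = x_0 - f'(x_0)/f''(x_0)
f'(3) = 16
x_1 = 3 - 16/8 = 1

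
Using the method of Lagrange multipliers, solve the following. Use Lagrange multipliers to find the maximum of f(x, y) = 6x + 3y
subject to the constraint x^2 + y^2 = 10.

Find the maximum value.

Set up Lagrange conditions: grad f = lambda * grad g
  6 = 2*lambda*x
  3 = 2*lambda*y
From these: x/y = 6/3, so x = 6t, y = 3t for some t.
Substitute into constraint: (6t)^2 + (3t)^2 = 10
  t^2 * 45 = 10
  t = sqrt(10/45)
Maximum = 6*x + 3*y = (6^2 + 3^2)*t = 45 * sqrt(10/45) = sqrt(450)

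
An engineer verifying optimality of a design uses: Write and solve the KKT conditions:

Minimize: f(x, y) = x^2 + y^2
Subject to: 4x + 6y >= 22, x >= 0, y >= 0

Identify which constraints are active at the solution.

KKT conditions for min x^2 + y^2 s.t. 4x + 6y >= 22, x >= 0, y >= 0:
Stationarity: 2x = mu*4 + mu_x, 2y = mu*6 + mu_y, with mu, mu_x, mu_y >= 0
Complementary slackness: mu*(4x + 6y - 22) = 0, mu_x*x = 0, mu_y*y = 0
(0, 0) is infeasible (4*0 + 6*0 < 22), so if mu = 0 stationarity would force x = mu_x/2 >= 0, y = mu_y/2 >= 0 with mu_x*x = mu_y*y = 0, i.e. x = y = 0: contradiction. Hence mu > 0 and 4x + 6y = 22 is active.
Try x > 0, y > 0 (so mu_x = mu_y = 0): x = 4*mu/2, y = 6*mu/2
Substitute: 4*(4*mu/2) + 6*(6*mu/2) = 22
  mu*52/2 = 22 => mu = 11/13
x* = 22/13 > 0, y* = 33/13 > 0, consistent with mu_x = mu_y = 0.
f is convex and the constraints are linear, so this KKT point is the global minimum.
f* = 121/13
Active constraints: 4x + 6y >= 22 (holds with equality, mu = 11/13 > 0); x >= 0 and y >= 0 are inactive (mu_x = mu_y = 0).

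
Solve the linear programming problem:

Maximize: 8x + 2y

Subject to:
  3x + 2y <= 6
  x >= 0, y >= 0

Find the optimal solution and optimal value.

The feasible region has vertices at [(0, 0), (2, 0), (0, 3)].
Checking objective 8x + 2y at each vertex:
  (0, 0): 8*0 + 2*0 = 0
  (2, 0): 8*2 + 2*0 = 16
  (0, 3): 8*0 + 2*3 = 6
Maximum is 16 at (2, 0).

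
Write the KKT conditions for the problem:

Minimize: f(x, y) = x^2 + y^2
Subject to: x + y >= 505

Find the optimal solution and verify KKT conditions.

KKT conditions for min x^2 + y^2 s.t. x + y >= 505:
Stationarity: 2x = mu, 2y = mu
So x = y = mu/2.
Complementary slackness: mu*(x + y - 505) = 0
Primal feasibility: x + y >= 505; dual feasibility: mu >= 0
If mu = 0 then x = y = 0, but 0 + 0 < 505 is infeasible, so the constraint is active.
Constraint active: x + y = 2*(mu/2) = 505 => mu = 505
x = y = 505/2, f = 255025/2
Verify: stationarity 2*(505/2) = 505 = mu; primal 505/2 + 505/2 = 505 >= 505; dual mu = 505 >= 0; complementary slackness 505*(505 - 505) = 0. All KKT conditions hold.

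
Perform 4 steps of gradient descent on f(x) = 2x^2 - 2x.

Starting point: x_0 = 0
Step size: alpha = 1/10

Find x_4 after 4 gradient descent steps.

f(x) = 2x^2 - 2x, f'(x) = 4x + (-2)
Step 1: f'(0) = -2, x_1 = 0 - 1/10 * -2 = 1/5
Step 2: f'(1/5) = -6/5, x_2 = 1/5 - 1/10 * -6/5 = 8/25
Step 3: f'(8/25) = -18/25, x_3 = 8/25 - 1/10 * -18/25 = 49/125
Step 4: f'(49/125) = -54/125, x_4 = 49/125 - 1/10 * -54/125 = 272/625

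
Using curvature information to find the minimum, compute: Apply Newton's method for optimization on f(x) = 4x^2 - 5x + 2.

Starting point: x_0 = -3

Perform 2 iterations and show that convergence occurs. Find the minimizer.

f(x) = 4x^2 - 5x + 2, f'(x) = 8x + (-5), f''(x) = 8
Step 1: f'(-3) = -29, x_1 = -3 - -29/8 = 5/8
Step 2: f'(5/8) = 0, x_2 = 5/8 (converged)
Newton's method converges in 1 step for quadratics.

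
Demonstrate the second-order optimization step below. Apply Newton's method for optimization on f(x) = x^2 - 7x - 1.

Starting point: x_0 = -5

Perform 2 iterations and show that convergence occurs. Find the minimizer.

f(x) = x^2 - 7x - 1, f'(x) = 2x + (-7), f''(x) = 2
Step 1: f'(-5) = -17, x_1 = -5 - -17/2 = 7/2
Step 2: f'(7/2) = 0, x_2 = 7/2 (converged)
Newton's method converges in 1 step for quadratics.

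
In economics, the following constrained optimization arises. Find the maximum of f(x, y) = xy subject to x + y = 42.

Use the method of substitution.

Substitute y = 42 - x into f(x,y) = xy:
g(x) = x(42 - x) = 42x - x^2
g'(x) = 42 - 2x = 0  =>  x = 21
y = 42 - 21 = 21
Maximum value = 21 * 21 = 441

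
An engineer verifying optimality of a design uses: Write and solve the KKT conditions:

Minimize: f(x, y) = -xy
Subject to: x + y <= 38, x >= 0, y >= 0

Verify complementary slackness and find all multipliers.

Problem: min -xy s.t. x + y <= 38 (multiplier lambda), x >= 0 (mu_x), y >= 0 (mu_y)
KKT stationarity: -y + lambda - mu_x = 0, -x + lambda - mu_y = 0, with lambda, mu_x, mu_y >= 0
Complementary slackness: lambda*(x + y - 38) = 0, mu_x*x = 0, mu_y*y = 0
If lambda = 0: y = -mu_x <= 0 and x = -mu_y <= 0 force x = y = 0 with f = 0; but x = y = 19 is feasible with f = -361 < 0, so this is not the minimum. Hence lambda > 0 and x + y = 38.
Try x > 0, y > 0 (so mu_x = mu_y = 0): y = lambda, x = lambda => x = y = lambda
x + y = 38 => 2*lambda = 38 => lambda = 19
x* = y* = 19 > 0, consistent with mu_x = mu_y = 0.
(Any feasible point with x = 0 or y = 0 has f = 0 > -361, so the minimum is not on those boundaries.)
min(-xy) = -361 (i.e. max xy = 361)
Multipliers: lambda = 19, mu_x = 0, mu_y = 0
Complementary slackness: lambda*(x + y - 38) = 19*(19 + 19 - 38) = 0, mu_x*x = 0*19 = 0, mu_y*y = 0*19 = 0. Satisfied.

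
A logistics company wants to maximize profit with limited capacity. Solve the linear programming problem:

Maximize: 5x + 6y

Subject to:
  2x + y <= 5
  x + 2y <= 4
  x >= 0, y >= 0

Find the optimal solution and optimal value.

Feasible vertices: (0, 0), (0, 2), (2, 1), (5/2, 0)
Objective 5x + 6y at each:
  (0, 0): 0
  (0, 2): 12
  (2, 1): 16
  (5/2, 0): 25/2
Maximum is 16 at (2, 1).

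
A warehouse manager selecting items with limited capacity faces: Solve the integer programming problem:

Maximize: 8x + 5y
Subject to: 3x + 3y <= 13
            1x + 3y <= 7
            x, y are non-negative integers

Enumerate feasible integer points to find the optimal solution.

Constraint 1: 3x + 3y <= 13
Constraint 2: 1x + 3y <= 7
Feasible x range (need y >= 0): 0 <= x <= min(13/3, 7/1) => x in {0, ..., 4}.
Enumerate feasible integer points row by row (the coefficient of y is 5 > 0, so for each x the largest feasible y gives the best value):
  x = 0: y <= min((13 - 3*0)/3, (7 - 1*0)/3) => y in {0, ..., 2}; best 8*0 + 5*2 = 10
  x = 1: y <= min((13 - 3*1)/3, (7 - 1*1)/3) => y in {0, ..., 2}; best 8*1 + 5*2 = 18
  x = 2: y <= min((13 - 3*2)/3, (7 - 1*2)/3) => y in {0, ..., 1}; best 8*2 + 5*1 = 21
  x = 3: y <= min((13 - 3*3)/3, (7 - 1*3)/3) => y in {0, ..., 1}; best 8*3 + 5*1 = 29
  x = 4: y <= min((13 - 3*4)/3, (7 - 1*4)/3) => y in {0}; best 8*4 + 5*0 = 32
The maximum 8x + 5y = 32 is achieved at x = 4, y = 0.
Check: 3*4 + 3*0 = 12 <= 13 and 1*4 + 3*0 = 4 <= 7.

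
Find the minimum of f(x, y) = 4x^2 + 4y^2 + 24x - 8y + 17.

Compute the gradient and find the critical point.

f(x,y) = 4x^2 + 4y^2 + 24x - 8y + 17
df/dx = 8x + (24) = 0  =>  x = -3
df/dy = 8y + (-8) = 0  =>  y = 1
f(-3, 1) = 4*(-3)^2 + 4*(1)^2 + 24*(-3) + -8*(1) + 17 = -23
Hessian is diagonal with entries 8, 8 > 0, so this is a minimum.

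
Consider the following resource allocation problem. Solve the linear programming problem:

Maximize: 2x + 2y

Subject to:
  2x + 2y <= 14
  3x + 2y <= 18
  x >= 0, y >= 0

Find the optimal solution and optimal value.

Feasible vertices: (0, 0), (0, 7), (4, 3), (6, 0)
Objective 2x + 2y at each:
  (0, 0): 0
  (0, 7): 14
  (4, 3): 14
  (6, 0): 12
Maximum is 14 at (0, 7).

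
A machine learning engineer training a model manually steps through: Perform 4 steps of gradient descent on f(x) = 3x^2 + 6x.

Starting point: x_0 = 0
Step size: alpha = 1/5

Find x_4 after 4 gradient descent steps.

f(x) = 3x^2 + 6x, f'(x) = 6x + (6)
Step 1: f'(0) = 6, x_1 = 0 - 1/5 * 6 = -6/5
Step 2: f'(-6/5) = -6/5, x_2 = -6/5 - 1/5 * -6/5 = -24/25
Step 3: f'(-24/25) = 6/25, x_3 = -24/25 - 1/5 * 6/25 = -126/125
Step 4: f'(-126/125) = -6/125, x_4 = -126/125 - 1/5 * -6/125 = -624/625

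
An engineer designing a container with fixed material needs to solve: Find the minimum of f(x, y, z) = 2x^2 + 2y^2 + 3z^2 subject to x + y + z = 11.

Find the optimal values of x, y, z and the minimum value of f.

Using Lagrange multipliers on f = 2x^2 + 2y^2 + 3z^2 with constraint x + y + z = 11:
Conditions: 2*2*x = lambda, 2*2*y = lambda, 2*3*z = lambda
So x = lambda/4, y = lambda/4, z = lambda/6
Substituting into constraint: lambda * (2/3) = 11
lambda = 33/2
x = 33/8, y = 33/8, z = 11/4
Minimum value = 363/4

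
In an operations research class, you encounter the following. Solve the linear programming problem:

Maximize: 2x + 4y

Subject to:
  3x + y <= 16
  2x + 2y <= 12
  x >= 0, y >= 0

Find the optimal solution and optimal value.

Feasible vertices: (0, 0), (0, 6), (5, 1), (16/3, 0)
Objective 2x + 4y at each:
  (0, 0): 0
  (0, 6): 24
  (5, 1): 14
  (16/3, 0): 32/3
Maximum is 24 at (0, 6).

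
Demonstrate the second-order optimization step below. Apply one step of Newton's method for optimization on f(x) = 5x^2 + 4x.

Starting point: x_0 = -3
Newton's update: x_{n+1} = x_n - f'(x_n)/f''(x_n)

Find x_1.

f(x) = 5x^2 + 4x
f'(x) = 10x + (4), f''(x) = 10
Newton step: x_1 = x_0 - f'(x_0)/f''(x_0)
f'(-3) = -26
x_1 = -3 - -26/10 = -2/5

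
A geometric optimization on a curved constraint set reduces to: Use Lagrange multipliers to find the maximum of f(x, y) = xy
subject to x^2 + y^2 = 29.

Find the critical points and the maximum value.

Lagrange conditions: y = 2*lambda*x and x = 2*lambda*y
If x = 0 then y = 0, violating the constraint, so x, y != 0.
Dividing: y/x = x/y => x^2 = y^2 => y = x or y = -x
Constraint: 2x^2 = 29 => x^2 = 29/2 => x = +/-sqrt(29/2)
Critical points: (sqrt(29/2), sqrt(29/2)), (-sqrt(29/2), -sqrt(29/2)), (sqrt(29/2), -sqrt(29/2)), (-sqrt(29/2), sqrt(29/2))
  y = x:  xy = x^2 = 29/2  at (sqrt(29/2), sqrt(29/2)) and (-sqrt(29/2), -sqrt(29/2))
  y = -x: xy = -x^2 = -29/2 at (sqrt(29/2), -sqrt(29/2)) and (-sqrt(29/2), sqrt(29/2))
Maximum xy = 29/2 at (sqrt(29/2), sqrt(29/2)) and (-sqrt(29/2), -sqrt(29/2))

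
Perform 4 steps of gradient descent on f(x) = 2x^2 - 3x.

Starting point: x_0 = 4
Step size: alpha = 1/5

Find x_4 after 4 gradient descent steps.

f(x) = 2x^2 - 3x, f'(x) = 4x + (-3)
Step 1: f'(4) = 13, x_1 = 4 - 1/5 * 13 = 7/5
Step 2: f'(7/5) = 13/5, x_2 = 7/5 - 1/5 * 13/5 = 22/25
Step 3: f'(22/25) = 13/25, x_3 = 22/25 - 1/5 * 13/25 = 97/125
Step 4: f'(97/125) = 13/125, x_4 = 97/125 - 1/5 * 13/125 = 472/625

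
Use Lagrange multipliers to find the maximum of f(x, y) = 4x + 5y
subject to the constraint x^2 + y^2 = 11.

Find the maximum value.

Set up Lagrange conditions: grad f = lambda * grad g
  4 = 2*lambda*x
  5 = 2*lambda*y
From these: x/y = 4/5, so x = 4t, y = 5t for some t.
Substitute into constraint: (4t)^2 + (5t)^2 = 11
  t^2 * 41 = 11
  t = sqrt(11/41)
Maximum = 4*x + 5*y = (4^2 + 5^2)*t = 41 * sqrt(11/41) = sqrt(451)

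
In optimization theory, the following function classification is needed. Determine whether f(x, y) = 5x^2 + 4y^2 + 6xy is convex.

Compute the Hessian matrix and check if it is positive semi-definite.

f(x,y) = 5x^2 + 4y^2 + 6xy
Hessian H = [[10, 6], [6, 8]]
trace(H) = 18, det(H) = 44
Eigenvalues: (18 +/- sqrt(148)) / 2 = 15.08, 2.917
Since both eigenvalues > 0, f is convex.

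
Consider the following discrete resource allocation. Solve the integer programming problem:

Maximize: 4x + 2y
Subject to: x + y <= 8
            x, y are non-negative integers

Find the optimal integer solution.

Objective: 4x + 2y, constraint: x + y <= 8
Coefficient of x is 4 >= coefficient of y is 2, so allocate the entire budget to x.
Optimal: x = 8, y = 0, value = 32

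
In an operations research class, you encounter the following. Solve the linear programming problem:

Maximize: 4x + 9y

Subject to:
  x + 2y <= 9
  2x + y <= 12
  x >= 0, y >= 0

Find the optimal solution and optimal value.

Feasible vertices: (0, 0), (0, 9/2), (5, 2), (6, 0)
Objective 4x + 9y at each:
  (0, 0): 0
  (0, 9/2): 81/2
  (5, 2): 38
  (6, 0): 24
Maximum is 81/2 at (0, 9/2).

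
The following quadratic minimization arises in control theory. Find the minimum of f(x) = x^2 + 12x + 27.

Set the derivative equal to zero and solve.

f(x) = x^2 + 12x + 27
f'(x) = 2x + (12) = 0
x = -12/2 = -6
f(-6) = -9
Since f''(x) = 2 > 0, this is a minimum.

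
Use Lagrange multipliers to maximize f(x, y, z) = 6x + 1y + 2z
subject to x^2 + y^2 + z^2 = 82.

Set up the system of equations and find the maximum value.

Lagrange conditions: 6 = 2*lambda*x, 1 = 2*lambda*y, 2 = 2*lambda*z
So x:6 = y:1 = z:2, i.e. x = 6t, y = 1t, z = 2t
Constraint: t^2*(6^2 + 1^2 + 2^2) = 82
  t^2 * 41 = 82  =>  t = sqrt(2)
Maximum = 6*6t + 1*1t + 2*2t = 41*sqrt(2) = sqrt(3362)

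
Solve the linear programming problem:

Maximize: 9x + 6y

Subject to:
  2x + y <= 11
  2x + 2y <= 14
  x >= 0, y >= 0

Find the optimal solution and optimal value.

Feasible vertices: (0, 0), (0, 7), (4, 3), (11/2, 0)
Objective 9x + 6y at each:
  (0, 0): 0
  (0, 7): 42
  (4, 3): 54
  (11/2, 0): 99/2
Maximum is 54 at (4, 3).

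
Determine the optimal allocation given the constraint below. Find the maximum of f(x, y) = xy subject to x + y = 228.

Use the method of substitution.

Substitute y = 228 - x into f(x,y) = xy:
g(x) = x(228 - x) = 228x - x^2
g'(x) = 228 - 2x = 0  =>  x = 114
y = 228 - 114 = 114
Maximum value = 114 * 114 = 12996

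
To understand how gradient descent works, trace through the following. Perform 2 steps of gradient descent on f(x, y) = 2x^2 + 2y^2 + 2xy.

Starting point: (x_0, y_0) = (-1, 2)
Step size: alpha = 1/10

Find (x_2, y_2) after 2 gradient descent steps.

f(x,y) = 2x^2 + 2y^2 + 2xy
grad_x = 4x + 2y, grad_y = 4y + 2x
Step 1: grad = (0, 6), (-1, 7/5)
Step 2: grad = (-6/5, 18/5), (-22/25, 26/25)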